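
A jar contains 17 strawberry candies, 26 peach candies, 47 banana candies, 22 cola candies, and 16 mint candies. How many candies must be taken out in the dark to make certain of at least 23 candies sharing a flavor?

In the worst case we take at most 22 of each flavor, but all 17 strawberry and all 16 mint (fewer than 22), giving 17 + 22 + 22 + 22 + 16 = 99.
One more candy then forces some flavor to 23, so 99 + 1 = 100.

100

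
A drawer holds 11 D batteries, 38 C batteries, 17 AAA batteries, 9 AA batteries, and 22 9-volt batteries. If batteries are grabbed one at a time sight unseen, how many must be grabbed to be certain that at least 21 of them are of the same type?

In the worst case we take at most 20 of each type, but all 11 D, all 17 AAA, and all 9 AA (fewer than 20), giving 11 + 20 + 17 + 9 + 20 = 77.
One more battery then forces some type to 21, so 77 + 1 = 78.

78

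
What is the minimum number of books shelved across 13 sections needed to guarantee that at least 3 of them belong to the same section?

There are 13 sections acting as pigeonholes.
With 13 × 2 = 26 books we could place exactly 2 in each, with no class reaching 3.
One more forces some class to hold 3, so 26 + 1 = 27.

27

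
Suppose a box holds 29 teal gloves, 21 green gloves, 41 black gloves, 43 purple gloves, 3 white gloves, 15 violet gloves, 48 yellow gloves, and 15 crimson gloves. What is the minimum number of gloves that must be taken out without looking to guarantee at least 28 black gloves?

202

The worst case draws every non-black glove first: 29 + 21 + 43 + 3 + 15 + 48 + 15 = 174.
The next 28 draws are then forced to be black, giving 174 + 28 = 202.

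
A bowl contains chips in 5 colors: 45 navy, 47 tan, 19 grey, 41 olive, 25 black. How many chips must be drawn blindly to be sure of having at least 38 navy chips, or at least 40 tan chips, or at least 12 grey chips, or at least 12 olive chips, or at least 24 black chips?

The worst case stops just short of every target: 37 navy, 39 tan, 11 grey, 11 olive, 23 black — 37 + 39 + 11 + 11 + 23 = 121 chips.
One more chip must push some color to its target, so 121 + 1 = 122.

122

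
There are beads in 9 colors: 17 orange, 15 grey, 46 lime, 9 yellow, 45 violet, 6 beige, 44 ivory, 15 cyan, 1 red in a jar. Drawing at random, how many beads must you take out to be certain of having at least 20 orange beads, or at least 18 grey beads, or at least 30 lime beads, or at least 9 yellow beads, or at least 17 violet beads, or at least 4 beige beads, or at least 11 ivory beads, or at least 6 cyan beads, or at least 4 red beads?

The worst case stops just short of every target: all 17 orange, all 15 grey, 29 lime, 8 yellow, 16 violet, 3 beige, 10 ivory, 5 cyan, all 1 red — 17 + 15 + 29 + 8 + 16 + 3 + 10 + 5 + 1 = 104 beads.
One more bead must push some color to its target, so 104 + 1 = 105.

105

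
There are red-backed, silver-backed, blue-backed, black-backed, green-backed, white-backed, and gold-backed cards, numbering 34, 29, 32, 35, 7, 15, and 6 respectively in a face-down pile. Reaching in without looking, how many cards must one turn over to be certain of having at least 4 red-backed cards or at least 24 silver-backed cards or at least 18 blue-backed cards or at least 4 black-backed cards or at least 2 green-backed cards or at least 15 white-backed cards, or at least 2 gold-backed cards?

63

The worst case stops just short of every target: 3 red-backed, 23 silver-backed, 17 blue-backed, 3 black-backed, 1 green-backed, 14 white-backed, 1 gold-backed — 3 + 23 + 17 + 3 + 1 + 14 + 1 = 62 cards.
One more card must push some back color to its target, so 62 + 1 = 63.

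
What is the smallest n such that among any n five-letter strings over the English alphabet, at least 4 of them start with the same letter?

79

There are 26 possible first letters acting as pigeonholes.
With 26 × 3 = 78 five-letter strings over the English alphabet we could place exactly 3 in each, with no class reaching 4.
One more forces some class to hold 4, so 78 + 1 = 79.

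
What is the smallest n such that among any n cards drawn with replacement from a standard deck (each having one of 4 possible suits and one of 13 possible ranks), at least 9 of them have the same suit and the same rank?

There are 4 × 13 = 52 (suit, rank) combinations acting as pigeonholes.
With 52 × 8 = 416 cards drawn with replacement from a standard deck we could place exactly 8 in each, with no (suit, rank) pair reaching 9.
One more forces some (suit, rank) pair to hold 9, so 416 + 1 = 417.

417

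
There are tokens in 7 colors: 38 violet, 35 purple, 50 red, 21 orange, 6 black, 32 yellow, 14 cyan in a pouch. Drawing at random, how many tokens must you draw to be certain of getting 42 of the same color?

188

Treat the 7 colors as pigeonholes.
In the worst case we take at most 41 of each color, but all 38 violet, all 35 purple, all 21 orange, all 6 black, all 32 yellow, and all 14 cyan (fewer than 41), giving 38 + 35 + 41 + 21 + 6 + 32 + 14 = 187.
One more token then forces some color to 42, so 187 + 1 = 188.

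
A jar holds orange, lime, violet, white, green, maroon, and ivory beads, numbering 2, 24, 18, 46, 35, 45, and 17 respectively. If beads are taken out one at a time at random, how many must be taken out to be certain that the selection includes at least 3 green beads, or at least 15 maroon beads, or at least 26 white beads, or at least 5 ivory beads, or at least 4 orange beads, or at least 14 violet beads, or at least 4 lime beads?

Each of the 7 colors has its own threshold; avoid all of them simultaneously.
The worst case stops just short of every target: all 2 orange, 3 lime, 13 violet, 25 white, 2 green, 14 maroon, 4 ivory — 2 + 3 + 13 + 25 + 2 + 14 + 4 = 63 beads.
One more bead must push some color to its target, so 63 + 1 = 64.

64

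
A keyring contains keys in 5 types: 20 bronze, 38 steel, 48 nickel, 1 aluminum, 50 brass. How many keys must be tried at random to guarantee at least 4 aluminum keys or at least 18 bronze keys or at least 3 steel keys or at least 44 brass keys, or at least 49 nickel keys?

The worst case stops just short of every target: 17 bronze, 2 steel, 48 nickel, all 1 aluminum, 43 brass — 17 + 2 + 48 + 1 + 43 = 111 keys.
One more key must push some type to its target, so 111 + 1 = 112.

112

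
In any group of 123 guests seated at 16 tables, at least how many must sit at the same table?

If each of the 16 tables held at most 7, the total would be at most 16 × 7 = 112 < 123, a contradiction.
So at least one holds ⌈123/16⌉ = 8.

8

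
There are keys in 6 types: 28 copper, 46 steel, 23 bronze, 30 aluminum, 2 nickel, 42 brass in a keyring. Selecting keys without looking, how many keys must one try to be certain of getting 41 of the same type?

Treat the 6 types as pigeonholes.
In the worst case we take at most 40 of each type, but all 28 copper, all 23 bronze, all 30 aluminum, and all 2 nickel (fewer than 40), giving 28 + 40 + 23 + 30 + 2 + 40 = 163.
One more key then forces some type to 41, so 163 + 1 = 164.

164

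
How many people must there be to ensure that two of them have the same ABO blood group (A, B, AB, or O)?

5

There are 4 ABO blood groups acting as pigeonholes.
With 4 people we could place one in each, avoiding any repeat.
One more forces some class to hold 2, so 4 + 1 = 5.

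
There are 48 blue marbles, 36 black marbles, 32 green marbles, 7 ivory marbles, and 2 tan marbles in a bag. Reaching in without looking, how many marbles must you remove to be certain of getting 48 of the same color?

125

In the worst case we take at most 47 of each color, but all 36 black, all 32 green, all 7 ivory, and all 2 tan (fewer than 47), giving 47 + 36 + 32 + 7 + 2 = 124.
One more marble then forces some color to 48, so 124 + 1 = 125.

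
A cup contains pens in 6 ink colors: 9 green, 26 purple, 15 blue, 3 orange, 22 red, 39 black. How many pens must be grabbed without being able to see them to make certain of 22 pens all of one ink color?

91

In the worst case we take at most 21 of each ink color, but all 9 green, all 15 blue, and all 3 orange (fewer than 21), giving 9 + 21 + 15 + 3 + 21 + 21 = 90.
One more pen then forces some ink color to 22, so 90 + 1 = 91.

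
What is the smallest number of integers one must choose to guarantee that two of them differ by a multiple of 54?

55

Two integers differ by a multiple of 54 exactly when they share a remainder mod 54.
There are 54 residue classes mod 54, so 54 integers can all lie in distinct classes.
One more integer must repeat a residue, giving a difference divisible by 54. So n = 54 + 1 = 55.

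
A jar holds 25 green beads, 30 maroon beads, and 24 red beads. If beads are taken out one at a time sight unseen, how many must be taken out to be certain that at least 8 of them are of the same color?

22

The worst case takes 7 beads of each color without reaching 8 of any: 3 × 7 = 21.
The next bead must bring some color to 8, so 21 + 1 = 22.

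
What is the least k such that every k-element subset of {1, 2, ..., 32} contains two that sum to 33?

Partition {1, …, 32} into 16 pairs: {1,32}, {2,31}, …, {16,17}.
Choosing 16 integers — say the integers 1 through 16 — takes one from each pair and avoids the property.
Choosing 17 forces two into the same pair by pigeonhole, and those sum to 33. So 17.

17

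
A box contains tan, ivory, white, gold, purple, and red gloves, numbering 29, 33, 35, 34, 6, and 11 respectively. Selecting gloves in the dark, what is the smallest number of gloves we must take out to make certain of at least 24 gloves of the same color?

110

Treat the 6 colors as pigeonholes.
In the worst case we take at most 23 of each color, but all 6 purple and all 11 red (fewer than 23), giving 23 + 23 + 23 + 23 + 6 + 11 = 109.
One more glove then forces some color to 24, so 109 + 1 = 110.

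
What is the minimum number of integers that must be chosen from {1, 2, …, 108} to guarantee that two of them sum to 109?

55

Partition {1, …, 108} into 54 pairs: {1,108}, {2,107}, …, {54,55}.
Choosing 54 integers — say the integers 1 through 54 — takes one from each pair and avoids the property.
Choosing 55 forces two into the same pair by pigeonhole, and those sum to 109. So 55.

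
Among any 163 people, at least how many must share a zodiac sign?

14

If each of the 12 zodiac signs held at most 13, the total would be at most 12 × 13 = 156 < 163, a contradiction.
So at least one holds ⌈163/12⌉ = 14.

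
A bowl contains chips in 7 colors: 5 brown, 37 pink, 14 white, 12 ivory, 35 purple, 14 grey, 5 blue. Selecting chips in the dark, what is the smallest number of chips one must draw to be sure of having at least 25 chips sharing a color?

In the worst case we take at most 24 of each color, but all 5 brown, all 14 white, all 12 ivory, all 14 grey, and all 5 blue (fewer than 24), giving 5 + 24 + 14 + 12 + 24 + 14 + 5 = 98.
One more chip then forces some color to 25, so 98 + 1 = 99.

99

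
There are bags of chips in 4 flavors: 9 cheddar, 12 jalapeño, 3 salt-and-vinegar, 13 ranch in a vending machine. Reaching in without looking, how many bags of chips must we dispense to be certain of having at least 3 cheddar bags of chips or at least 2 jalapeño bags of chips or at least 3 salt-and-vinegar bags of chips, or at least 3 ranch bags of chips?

The worst case stops just short of every target: 2 cheddar, 1 jalapeño, 2 salt-and-vinegar, 2 ranch — 2 + 1 + 2 + 2 = 7 bags of chips.
One more bag of chips must push some flavor to its target, so 7 + 1 = 8.

8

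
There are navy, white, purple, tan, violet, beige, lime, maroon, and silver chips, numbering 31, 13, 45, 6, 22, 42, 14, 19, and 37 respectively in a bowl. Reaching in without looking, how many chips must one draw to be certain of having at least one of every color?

The hardest color to obtain is tan: we could draw every other chip first — 229 − 6 = 223 chips — without a single tan one.
The next draw must be tan, so 223 + 1 = 224.

224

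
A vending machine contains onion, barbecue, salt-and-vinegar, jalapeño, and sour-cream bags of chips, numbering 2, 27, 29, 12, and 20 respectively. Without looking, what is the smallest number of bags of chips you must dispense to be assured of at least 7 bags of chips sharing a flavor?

27

Treat the 5 flavors as pigeonholes.
In the worst case we take at most 6 of each flavor, but all 2 onion (fewer than 6), giving 2 + 6 + 6 + 6 + 6 = 26.
One more bag of chips then forces some flavor to 7, so 26 + 1 = 27.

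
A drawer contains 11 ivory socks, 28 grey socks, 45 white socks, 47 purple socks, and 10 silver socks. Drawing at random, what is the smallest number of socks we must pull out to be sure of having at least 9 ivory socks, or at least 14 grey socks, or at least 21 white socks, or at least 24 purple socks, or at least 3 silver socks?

Each of the 5 colors has its own threshold; avoid all of them simultaneously.
The worst case stops just short of every target: 8 ivory, 13 grey, 20 white, 23 purple, 2 silver — 8 + 13 + 20 + 23 + 2 = 66 socks.
One more sock must push some color to its target, so 66 + 1 = 67.

67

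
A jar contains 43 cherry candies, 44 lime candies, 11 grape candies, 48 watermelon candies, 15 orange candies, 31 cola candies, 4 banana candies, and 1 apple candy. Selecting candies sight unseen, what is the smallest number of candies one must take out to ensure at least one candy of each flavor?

The hardest flavor to obtain is apple: we could draw every other candy first — 197 − 1 = 196 candies — without a single apple one.
The next draw must be apple, so 196 + 1 = 197.

197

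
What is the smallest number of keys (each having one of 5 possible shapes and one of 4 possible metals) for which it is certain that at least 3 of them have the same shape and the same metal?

There are 5 × 4 = 20 (shape, metal) combinations acting as pigeonholes.
With 20 × 2 = 40 keys we could place exactly 2 in each, with no (shape, metal) pair reaching 3.
One more forces some (shape, metal) pair to hold 3, so 40 + 1 = 41.

41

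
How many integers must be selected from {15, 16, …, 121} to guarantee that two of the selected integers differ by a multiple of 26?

27

Group the integers by remainder mod 26; there are 26 residue classes, each nonempty in this range.
Choosing one from each class (26 integers) avoids any shared remainder.
One more choice must repeat a class, so two differ by a multiple of 26. Hence 26 + 1 = 27.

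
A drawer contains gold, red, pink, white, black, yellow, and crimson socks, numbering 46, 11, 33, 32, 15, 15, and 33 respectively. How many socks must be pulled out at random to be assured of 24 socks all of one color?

134

In the worst case we take at most 23 of each color, but all 11 red, all 15 black, and all 15 yellow (fewer than 23), giving 23 + 11 + 23 + 23 + 15 + 15 + 23 = 133.
One more sock then forces some color to 24, so 133 + 1 = 134.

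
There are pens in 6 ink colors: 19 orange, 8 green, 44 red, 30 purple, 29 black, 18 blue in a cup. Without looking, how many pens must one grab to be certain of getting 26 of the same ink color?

Treat the 6 ink colors as pigeonholes.
In the worst case we take at most 25 of each ink color, but all 19 orange, all 8 green, and all 18 blue (fewer than 25), giving 19 + 8 + 25 + 25 + 25 + 18 = 120.
One more pen then forces some ink color to 26, so 120 + 1 = 121.

121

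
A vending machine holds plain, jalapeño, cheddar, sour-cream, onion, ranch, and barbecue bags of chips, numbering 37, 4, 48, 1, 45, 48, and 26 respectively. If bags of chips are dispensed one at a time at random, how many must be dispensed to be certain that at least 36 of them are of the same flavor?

Treat the 7 flavors as pigeonholes.
In the worst case we take at most 35 of each flavor, but all 4 jalapeño, all 1 sour-cream, and all 26 barbecue (fewer than 35), giving 35 + 4 + 35 + 1 + 35 + 35 + 26 = 171.
One more bag of chips then forces some flavor to 36, so 171 + 1 = 172.

172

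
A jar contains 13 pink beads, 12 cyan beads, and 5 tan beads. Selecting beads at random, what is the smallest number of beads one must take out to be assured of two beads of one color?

The worst case takes 1 bead of each color without reaching 2 of any: 3 × 1 = 3.
The next bead must bring some color to 2, so 3 + 1 = 4.

4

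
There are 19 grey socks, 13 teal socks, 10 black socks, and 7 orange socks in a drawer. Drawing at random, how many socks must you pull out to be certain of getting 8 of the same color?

29

Treat the 4 colors as pigeonholes.
The worst case takes 7 socks of each color without reaching 8 of any: 4 × 7 = 28.
The next sock must bring some color to 8, so 28 + 1 = 29.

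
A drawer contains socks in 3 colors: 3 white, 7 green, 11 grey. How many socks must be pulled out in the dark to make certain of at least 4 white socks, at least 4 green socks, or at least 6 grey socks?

12

Each of the 3 colors has its own threshold; avoid all of them simultaneously.
The worst case stops just short of every target: 3 white, 3 green, 5 grey — 3 + 3 + 5 = 11 socks.
One more sock must push some color to its target, so 11 + 1 = 12.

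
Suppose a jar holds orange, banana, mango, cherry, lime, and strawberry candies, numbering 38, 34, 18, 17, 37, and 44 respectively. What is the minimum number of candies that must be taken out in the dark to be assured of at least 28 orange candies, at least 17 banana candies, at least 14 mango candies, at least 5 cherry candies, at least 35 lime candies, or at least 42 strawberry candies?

136

The worst case stops just short of every target: 27 orange, 16 banana, 13 mango, 4 cherry, 34 lime, 41 strawberry — 27 + 16 + 13 + 4 + 34 + 41 = 135 candies.
One more candy must push some flavor to its target, so 135 + 1 = 136.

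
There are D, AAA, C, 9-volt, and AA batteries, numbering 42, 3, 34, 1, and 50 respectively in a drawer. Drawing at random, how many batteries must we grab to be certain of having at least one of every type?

The hardest type to obtain is 9-volt: we could draw every other battery first — 130 − 1 = 129 batteries — without a single 9-volt one.
The next draw must be 9-volt, so 129 + 1 = 130.

130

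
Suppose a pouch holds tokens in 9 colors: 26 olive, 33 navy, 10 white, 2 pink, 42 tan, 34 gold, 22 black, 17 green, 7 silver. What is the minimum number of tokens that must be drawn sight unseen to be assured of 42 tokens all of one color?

193

In the worst case we take at most 41 of each color, but all 26 olive, all 33 navy, all 10 white, all 2 pink, all 34 gold, all 22 black, all 17 green, and all 7 silver (fewer than 41), giving 26 + 33 + 10 + 2 + 41 + 34 + 22 + 17 + 7 = 192.
One more token then forces some color to 42, so 192 + 1 = 193.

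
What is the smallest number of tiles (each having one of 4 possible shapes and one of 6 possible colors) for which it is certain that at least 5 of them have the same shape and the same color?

There are 4 × 6 = 24 (shape, color) combinations acting as pigeonholes.
With 24 × 4 = 96 tiles we could place exactly 4 in each, with no (shape, color) pair reaching 5.
One more forces some (shape, color) pair to hold 5, so 96 + 1 = 97.

97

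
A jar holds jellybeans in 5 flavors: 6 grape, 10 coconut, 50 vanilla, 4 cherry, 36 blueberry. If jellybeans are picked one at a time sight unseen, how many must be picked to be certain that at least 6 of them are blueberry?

76

To avoid blueberry jellybeans as long as possible, exhaust the other 4 flavors first.
The worst case draws every non-blueberry jellybean first: 6 + 10 + 50 + 4 = 70.
The next 6 draws are then forced to be blueberry, giving 70 + 6 = 76.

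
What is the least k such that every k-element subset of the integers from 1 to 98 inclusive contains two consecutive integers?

Partition {1, …, 98} into 49 pairs: {1,2}, {3,4}, …, {97,98}.
Choosing 49 integers — say the 49 even numbers 2, 4, …, 98 — takes one from each pair and avoids the property.
Choosing 50 forces two into the same pair by pigeonhole, and those are consecutive. So 50.

50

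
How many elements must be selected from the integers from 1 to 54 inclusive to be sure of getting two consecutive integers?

Partition {1, …, 54} into 27 pairs: {1,2}, {3,4}, …, {53,54}.
Choosing 27 integers — say the 27 even numbers 2, 4, …, 54 — takes one from each pair and avoids the property.
Choosing 28 forces two into the same pair by pigeonhole, and those are consecutive. So 28.

28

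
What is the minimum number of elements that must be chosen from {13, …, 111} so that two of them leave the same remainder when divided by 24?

Use the pigeonhole principle on residue classes: group the integers by remainder mod 24; there are 24 residue classes, each nonempty in this range.
Choosing one from each class (24 integers) avoids any shared remainder.
One more choice must repeat a class, so two differ by a multiple of 24. Hence 24 + 1 = 25.

25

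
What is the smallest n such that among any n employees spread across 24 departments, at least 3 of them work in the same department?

49

There are 24 departments acting as pigeonholes.
With 24 × 2 = 48 employees we could place exactly 2 in each, with no class reaching 3.
One more forces some class to hold 3, so 48 + 1 = 49.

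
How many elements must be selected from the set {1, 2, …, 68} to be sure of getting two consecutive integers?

35

Partition {1, …, 68} into 34 pairs: {1,2}, {3,4}, …, {67,68}.
Choosing 34 integers — say the 34 even numbers 2, 4, …, 68 — takes one from each pair and avoids the property.
Choosing 35 forces two into the same pair by pigeonhole, and those are consecutive. So 35.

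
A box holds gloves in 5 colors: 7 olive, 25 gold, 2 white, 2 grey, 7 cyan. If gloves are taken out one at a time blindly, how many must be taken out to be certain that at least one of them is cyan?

To avoid cyan gloves as long as possible, exhaust the other 4 colors first.
The worst case draws every non-cyan glove first: 7 + 25 + 2 + 2 = 36.
The next draw is then forced to be cyan, giving 36 + 1 = 37.

37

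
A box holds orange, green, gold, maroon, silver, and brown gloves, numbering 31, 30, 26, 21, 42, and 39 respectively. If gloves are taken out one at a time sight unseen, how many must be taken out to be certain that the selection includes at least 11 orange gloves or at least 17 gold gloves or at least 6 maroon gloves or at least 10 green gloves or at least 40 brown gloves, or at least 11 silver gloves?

Each of the 6 colors has its own threshold; avoid all of them simultaneously.
The worst case stops just short of every target: 10 orange, 9 green, 16 gold, 5 maroon, 10 silver, 39 brown — 10 + 9 + 16 + 5 + 10 + 39 = 89 gloves.
One more glove must push some color to its target, so 89 + 1 = 90.

90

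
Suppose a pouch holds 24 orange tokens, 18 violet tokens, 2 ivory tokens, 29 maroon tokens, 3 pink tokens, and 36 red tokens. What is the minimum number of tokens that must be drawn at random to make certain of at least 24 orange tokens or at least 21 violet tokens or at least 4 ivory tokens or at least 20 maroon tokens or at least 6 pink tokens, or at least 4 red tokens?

69

The worst case stops just short of every target: 23 orange, all 18 violet, all 2 ivory, 19 maroon, all 3 pink, 3 red — 23 + 18 + 2 + 19 + 3 + 3 = 68 tokens.
One more token must push some color to its target, so 68 + 1 = 69.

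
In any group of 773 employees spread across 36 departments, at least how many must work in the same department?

22

If each of the 36 departments held at most 21, the total would be at most 36 × 21 = 756 < 773, a contradiction.
So at least one holds ⌈773/36⌉ = 22.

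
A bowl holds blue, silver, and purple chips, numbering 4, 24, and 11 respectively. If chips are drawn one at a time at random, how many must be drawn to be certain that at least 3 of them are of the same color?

The worst case takes 2 chips of each color without reaching 3 of any: 3 × 2 = 6.
The next chip must bring some color to 3, so 6 + 1 = 7.

7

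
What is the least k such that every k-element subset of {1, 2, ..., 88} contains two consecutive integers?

45

Partition {1, …, 88} into 44 pairs: {1,2}, {3,4}, …, {87,88}.
Choosing 44 integers — say the 44 even numbers 2, 4, …, 88 — takes one from each pair and avoids the property.
Choosing 45 forces two into the same pair by pigeonhole, and those are consecutive. So 45.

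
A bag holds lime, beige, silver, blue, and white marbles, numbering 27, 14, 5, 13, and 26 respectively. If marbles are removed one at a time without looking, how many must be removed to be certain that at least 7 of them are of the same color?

30

Treat the 5 colors as pigeonholes.
In the worst case we take at most 6 of each color, but all 5 silver (fewer than 6), giving 6 + 6 + 5 + 6 + 6 = 29.
One more marble then forces some color to 7, so 29 + 1 = 30.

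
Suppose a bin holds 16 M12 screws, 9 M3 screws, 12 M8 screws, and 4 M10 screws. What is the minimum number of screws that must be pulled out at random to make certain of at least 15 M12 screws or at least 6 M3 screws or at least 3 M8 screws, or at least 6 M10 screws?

The worst case stops just short of every target: 14 M12, 5 M3, 2 M8, all 4 M10 — 14 + 5 + 2 + 4 = 25 screws.
One more screw must push some size to its target, so 25 + 1 = 26.

26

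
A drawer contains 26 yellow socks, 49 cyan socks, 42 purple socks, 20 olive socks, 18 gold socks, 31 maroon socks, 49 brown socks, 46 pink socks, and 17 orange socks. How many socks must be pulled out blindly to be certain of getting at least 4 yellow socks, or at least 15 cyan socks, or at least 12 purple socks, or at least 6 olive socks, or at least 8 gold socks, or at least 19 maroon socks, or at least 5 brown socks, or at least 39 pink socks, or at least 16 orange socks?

The worst case stops just short of every target: 3 yellow, 14 cyan, 11 purple, 5 olive, 7 gold, 18 maroon, 4 brown, 38 pink, 15 orange — 3 + 14 + 11 + 5 + 7 + 18 + 4 + 38 + 15 = 115 socks.
One more sock must push some color to its target, so 115 + 1 = 116.

116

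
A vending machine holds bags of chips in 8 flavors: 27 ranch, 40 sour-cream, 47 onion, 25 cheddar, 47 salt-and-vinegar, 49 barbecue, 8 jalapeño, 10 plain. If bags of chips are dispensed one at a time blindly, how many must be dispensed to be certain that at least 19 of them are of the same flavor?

127

In the worst case we take at most 18 of each flavor, but all 8 jalapeño and all 10 plain (fewer than 18), giving 18 + 18 + 18 + 18 + 18 + 18 + 8 + 10 = 126.
One more bag of chips then forces some flavor to 19, so 126 + 1 = 127.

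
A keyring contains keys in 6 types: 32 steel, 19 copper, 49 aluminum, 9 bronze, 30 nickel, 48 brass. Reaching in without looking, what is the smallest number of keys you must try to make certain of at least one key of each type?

179

The hardest type to obtain is bronze: we could draw every other key first — 187 − 9 = 178 keys — without a single bronze one.
The next draw must be bronze, so 178 + 1 = 179.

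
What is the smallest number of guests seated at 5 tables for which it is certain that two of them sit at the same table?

There are 5 tables acting as pigeonholes.
With 5 guests we could place one in each, avoiding any repeat.
One more forces some class to hold 2, so 5 + 1 = 6.

6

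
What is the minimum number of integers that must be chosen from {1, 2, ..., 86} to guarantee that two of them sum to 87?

44

Partition {1, …, 86} into 43 pairs: {1,86}, {2,85}, …, {43,44}.
Choosing 43 integers — say the integers 1 through 43 — takes one from each pair and avoids the property.
Choosing 44 forces two into the same pair by pigeonhole, and those sum to 87. So 44.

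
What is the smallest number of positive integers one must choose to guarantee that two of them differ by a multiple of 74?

75

Use the pigeonhole principle on residue classes: two integers differ by a multiple of 74 exactly when they share a remainder mod 74.
There are 74 residue classes mod 74, so 74 integers can all lie in distinct classes.
One more integer must repeat a residue, giving a difference divisible by 74. So n = 74 + 1 = 75.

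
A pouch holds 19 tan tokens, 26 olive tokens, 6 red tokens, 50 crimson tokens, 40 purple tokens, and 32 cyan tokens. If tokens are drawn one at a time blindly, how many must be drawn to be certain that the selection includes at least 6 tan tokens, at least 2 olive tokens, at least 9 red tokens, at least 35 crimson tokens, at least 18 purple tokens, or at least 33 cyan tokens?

Each of the 6 colors has its own threshold; avoid all of them simultaneously.
The worst case stops just short of every target: 5 tan, 1 olive, all 6 red, 34 crimson, 17 purple, 32 cyan — 5 + 1 + 6 + 34 + 17 + 32 = 95 tokens.
One more token must push some color to its target, so 95 + 1 = 96.

96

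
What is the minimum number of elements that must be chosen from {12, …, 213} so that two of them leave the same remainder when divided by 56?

Group the integers by remainder mod 56; there are 56 residue classes, each nonempty in this range.
Choosing one from each class (56 integers) avoids any shared remainder.
One more choice must repeat a class, so two differ by a multiple of 56. Hence 56 + 1 = 57.

57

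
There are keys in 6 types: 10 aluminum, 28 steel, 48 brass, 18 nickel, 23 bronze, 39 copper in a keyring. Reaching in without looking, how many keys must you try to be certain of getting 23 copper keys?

The worst case draws every non-copper key first: 10 + 28 + 48 + 18 + 23 = 127.
The next 23 draws are then forced to be copper, giving 127 + 23 = 150.

150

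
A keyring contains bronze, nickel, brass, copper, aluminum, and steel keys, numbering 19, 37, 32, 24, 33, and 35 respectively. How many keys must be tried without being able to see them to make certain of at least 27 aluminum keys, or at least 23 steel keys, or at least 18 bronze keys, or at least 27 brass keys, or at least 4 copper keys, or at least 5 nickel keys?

99

Each of the 6 types has its own threshold; avoid all of them simultaneously.
The worst case stops just short of every target: 17 bronze, 4 nickel, 26 brass, 3 copper, 26 aluminum, 22 steel — 17 + 4 + 26 + 3 + 26 + 22 = 98 keys.
One more key must push some type to its target, so 98 + 1 = 99.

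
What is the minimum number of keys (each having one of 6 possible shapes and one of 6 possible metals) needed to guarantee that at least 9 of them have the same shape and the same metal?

There are 6 × 6 = 36 (shape, metal) combinations acting as pigeonholes.
With 36 × 8 = 288 keys we could place exactly 8 in each, with no (shape, metal) pair reaching 9.
One more forces some (shape, metal) pair to hold 9, so 288 + 1 = 289.

289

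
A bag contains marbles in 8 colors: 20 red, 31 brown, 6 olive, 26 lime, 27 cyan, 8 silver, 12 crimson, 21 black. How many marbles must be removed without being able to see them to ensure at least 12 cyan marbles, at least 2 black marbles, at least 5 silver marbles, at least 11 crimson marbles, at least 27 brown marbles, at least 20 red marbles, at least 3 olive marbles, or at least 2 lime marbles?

The worst case stops just short of every target: 19 red, 26 brown, 2 olive, 1 lime, 11 cyan, 4 silver, 10 crimson, 1 black — 19 + 26 + 2 + 1 + 11 + 4 + 10 + 1 = 74 marbles.
One more marble must push some color to its target, so 74 + 1 = 75.

75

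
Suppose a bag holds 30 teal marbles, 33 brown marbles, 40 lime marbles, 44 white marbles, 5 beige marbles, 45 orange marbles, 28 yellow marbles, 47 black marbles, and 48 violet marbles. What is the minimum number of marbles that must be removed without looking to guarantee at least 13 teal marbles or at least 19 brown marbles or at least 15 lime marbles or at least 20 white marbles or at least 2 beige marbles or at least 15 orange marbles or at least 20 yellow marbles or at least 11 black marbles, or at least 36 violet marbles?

143

Each of the 9 colors has its own threshold; avoid all of them simultaneously.
The worst case stops just short of every target: 12 teal, 18 brown, 14 lime, 19 white, 1 beige, 14 orange, 19 yellow, 10 black, 35 violet — 12 + 18 + 14 + 19 + 1 + 14 + 19 + 10 + 35 = 142 marbles.
One more marble must push some color to its target, so 142 + 1 = 143.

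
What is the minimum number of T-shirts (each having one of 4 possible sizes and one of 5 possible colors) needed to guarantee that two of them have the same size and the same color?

21

There are 4 × 5 = 20 (size, color) combinations acting as pigeonholes.
With 20 T-shirts we could place one in each, avoiding any repeat.
One more forces some (size, color) pair to hold 2, so 20 + 1 = 21.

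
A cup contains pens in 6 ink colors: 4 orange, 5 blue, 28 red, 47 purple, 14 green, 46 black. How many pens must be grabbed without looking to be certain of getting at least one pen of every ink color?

141

The hardest ink color to obtain is orange: we could draw every other pen first — 144 − 4 = 140 pens — without a single orange one.
The next draw must be orange, so 140 + 1 = 141.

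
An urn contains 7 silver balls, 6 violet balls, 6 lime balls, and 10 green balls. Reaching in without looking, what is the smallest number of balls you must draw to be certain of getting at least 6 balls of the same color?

The worst case takes 5 balls of each color without reaching 6 of any: 4 × 5 = 20.
The next ball must bring some color to 6, so 20 + 1 = 21.

21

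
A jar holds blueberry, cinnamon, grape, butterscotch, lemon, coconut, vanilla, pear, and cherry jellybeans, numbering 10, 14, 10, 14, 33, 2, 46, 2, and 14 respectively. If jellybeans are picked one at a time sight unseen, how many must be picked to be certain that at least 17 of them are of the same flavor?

99

Treat the 9 flavors as pigeonholes.
In the worst case we take at most 16 of each flavor, but all 10 blueberry, all 14 cinnamon, all 10 grape, all 14 butterscotch, all 2 coconut, all 2 pear, and all 14 cherry (fewer than 16), giving 10 + 14 + 10 + 14 + 16 + 2 + 16 + 2 + 14 = 98.
One more jellybean then forces some flavor to 17, so 98 + 1 = 99.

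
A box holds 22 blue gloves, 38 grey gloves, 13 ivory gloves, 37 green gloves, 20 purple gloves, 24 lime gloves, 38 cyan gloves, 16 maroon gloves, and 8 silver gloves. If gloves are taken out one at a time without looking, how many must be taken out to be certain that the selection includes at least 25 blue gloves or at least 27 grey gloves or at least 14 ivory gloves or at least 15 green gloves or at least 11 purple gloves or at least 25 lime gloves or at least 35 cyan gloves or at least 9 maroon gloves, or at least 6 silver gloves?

157

The worst case stops just short of every target: all 22 blue, 26 grey, 13 ivory, 14 green, 10 purple, 24 lime, 34 cyan, 8 maroon, 5 silver — 22 + 26 + 13 + 14 + 10 + 24 + 34 + 8 + 5 = 156 gloves.
One more glove must push some color to its target, so 156 + 1 = 157.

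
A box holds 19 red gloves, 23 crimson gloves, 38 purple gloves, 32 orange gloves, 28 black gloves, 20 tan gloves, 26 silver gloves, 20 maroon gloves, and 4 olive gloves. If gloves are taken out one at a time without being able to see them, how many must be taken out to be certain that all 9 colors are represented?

207

The hardest color to obtain is olive: we could draw every other glove first — 210 − 4 = 206 gloves — without a single olive one.
The next draw must be olive, so 206 + 1 = 207.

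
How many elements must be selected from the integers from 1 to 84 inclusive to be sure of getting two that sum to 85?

43

Partition {1, …, 84} into 42 pairs: {1,84}, {2,83}, …, {42,43}.
Choosing 42 integers — say the integers 1 through 42 — takes one from each pair and avoids the property.
Choosing 43 forces two into the same pair by pigeonhole, and those sum to 85. So 43.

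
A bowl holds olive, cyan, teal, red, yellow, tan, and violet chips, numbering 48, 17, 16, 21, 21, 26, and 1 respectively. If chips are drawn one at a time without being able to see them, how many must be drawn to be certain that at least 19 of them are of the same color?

In the worst case we take at most 18 of each color, but all 17 cyan, all 16 teal, and all 1 violet (fewer than 18), giving 18 + 17 + 16 + 18 + 18 + 18 + 1 = 106.
One more chip then forces some color to 19, so 106 + 1 = 107.

107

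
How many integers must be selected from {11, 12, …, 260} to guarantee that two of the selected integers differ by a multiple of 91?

92

Use the pigeonhole principle on residue classes: group the integers by remainder mod 91; there are 91 residue classes, each nonempty in this range.
Choosing one from each class (91 integers) avoids any shared remainder.
One more choice must repeat a class, so two differ by a multiple of 91. Hence 91 + 1 = 92.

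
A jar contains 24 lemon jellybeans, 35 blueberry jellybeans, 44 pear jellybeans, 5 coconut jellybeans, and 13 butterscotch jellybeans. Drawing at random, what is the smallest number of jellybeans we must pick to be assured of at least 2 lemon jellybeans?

To avoid lemon jellybeans as long as possible, exhaust the other 4 flavors first.
The worst case draws every non-lemon jellybean first: 35 + 44 + 5 + 13 = 97.
The next 2 draws are then forced to be lemon, giving 97 + 2 = 99.

99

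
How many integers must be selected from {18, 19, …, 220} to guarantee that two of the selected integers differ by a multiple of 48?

Group the integers by remainder mod 48; there are 48 residue classes, each nonempty in this range.
Choosing one from each class (48 integers) avoids any shared remainder.
One more choice must repeat a class, so two differ by a multiple of 48. Hence 48 + 1 = 49.

49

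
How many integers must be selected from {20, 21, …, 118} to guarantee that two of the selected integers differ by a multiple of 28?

Group the integers by remainder mod 28; there are 28 residue classes, each nonempty in this range.
Choosing one from each class (28 integers) avoids any shared remainder.
One more choice must repeat a class, so two differ by a multiple of 28. Hence 28 + 1 = 29.

29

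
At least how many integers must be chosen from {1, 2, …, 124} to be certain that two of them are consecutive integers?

Partition {1, …, 124} into 62 pairs: {1,2}, {3,4}, …, {123,124}.
Choosing 62 integers — say the 62 even numbers 2, 4, …, 124 — takes one from each pair and avoids the property.
Choosing 63 forces two into the same pair by pigeonhole, and those are consecutive. So 63.

63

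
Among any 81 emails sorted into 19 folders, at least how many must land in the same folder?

If each of the 19 folders held at most 4, the total would be at most 19 × 4 = 76 < 81, a contradiction.
So at least one holds ⌈81/19⌉ = 5.

5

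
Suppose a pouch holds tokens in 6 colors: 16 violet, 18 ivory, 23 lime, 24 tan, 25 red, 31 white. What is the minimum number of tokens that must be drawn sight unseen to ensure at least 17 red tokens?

129

The worst case draws every non-red token first: 16 + 18 + 23 + 24 + 31 = 112.
The next 17 draws are then forced to be red, giving 112 + 17 = 129.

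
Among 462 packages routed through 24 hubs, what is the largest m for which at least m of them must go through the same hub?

20

The 462 packages fall into 24 hubs.
If each of the 24 hubs held at most 19, the total would be at most 24 × 19 = 456 < 462, a contradiction.
So at least one holds ⌈462/24⌉ = 20.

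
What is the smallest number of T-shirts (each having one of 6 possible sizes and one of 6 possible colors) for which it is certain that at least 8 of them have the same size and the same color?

There are 6 × 6 = 36 (size, color) combinations acting as pigeonholes.
With 36 × 7 = 252 T-shirts we could place exactly 7 in each, with no (size, color) pair reaching 8.
One more forces some (size, color) pair to hold 8, so 252 + 1 = 253.

253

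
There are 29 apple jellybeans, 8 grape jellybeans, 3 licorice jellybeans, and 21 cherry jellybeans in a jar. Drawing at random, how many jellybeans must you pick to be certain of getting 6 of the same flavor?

Treat the 4 flavors as pigeonholes.
In the worst case we take at most 5 of each flavor, but all 3 licorice (fewer than 5), giving 5 + 5 + 3 + 5 = 18.
One more jellybean then forces some flavor to 6, so 18 + 1 = 19.

19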